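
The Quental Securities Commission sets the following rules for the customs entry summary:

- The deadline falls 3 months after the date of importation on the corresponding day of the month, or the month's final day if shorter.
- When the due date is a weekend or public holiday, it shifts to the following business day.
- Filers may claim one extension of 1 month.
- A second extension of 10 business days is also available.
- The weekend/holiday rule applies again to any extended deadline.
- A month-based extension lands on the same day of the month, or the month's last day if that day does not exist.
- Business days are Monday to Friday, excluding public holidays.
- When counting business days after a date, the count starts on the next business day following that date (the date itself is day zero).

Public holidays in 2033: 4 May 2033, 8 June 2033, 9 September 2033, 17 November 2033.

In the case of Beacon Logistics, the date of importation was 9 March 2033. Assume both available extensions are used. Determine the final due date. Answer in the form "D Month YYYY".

25 July 2033

3 months from 9 March 2033 is 9 June 2033.
9 June 2033 (Thursday) is already a business day.
Add 1 month to 9 June 2033: 9 July 2033.
9 July 2033 falls on a Saturday. Rolling to the next business day gives 11 July 2033, a Monday.
Applying the 10-business-day extension: 10 business days after 11 July 2033 is 25 July 2033.
25 July 2033 (Monday) is already a business day.
The final due date is 25 July 2033.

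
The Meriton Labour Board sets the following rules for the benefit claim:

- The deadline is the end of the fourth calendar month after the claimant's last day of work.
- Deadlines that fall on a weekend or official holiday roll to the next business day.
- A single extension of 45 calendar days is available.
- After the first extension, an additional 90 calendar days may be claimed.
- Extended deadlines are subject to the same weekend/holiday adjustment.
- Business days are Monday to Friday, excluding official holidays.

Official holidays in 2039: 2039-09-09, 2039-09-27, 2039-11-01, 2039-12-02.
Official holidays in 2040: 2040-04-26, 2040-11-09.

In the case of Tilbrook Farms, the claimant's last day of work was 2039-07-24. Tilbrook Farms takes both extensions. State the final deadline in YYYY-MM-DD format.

4 months after 2039-07-24 falls in November 2039; the last day of that month is 2039-11-30.
2039-11-30 is a Wednesday and not a listed holiday, so it stands.
Applying the 45-calendar-day extension: 2039-11-30 + 45 days = 2040-01-14.
Because 2040-01-14 is a Saturday, the deadline becomes 2040-01-16 (Monday).
Add the 90 calendar-day extension to 2040-01-16: 2040-04-15.
2040-04-15 is a Sunday; the next business day is 2040-04-16 (Monday).
So the filing is due 2040-04-16.

2040-04-16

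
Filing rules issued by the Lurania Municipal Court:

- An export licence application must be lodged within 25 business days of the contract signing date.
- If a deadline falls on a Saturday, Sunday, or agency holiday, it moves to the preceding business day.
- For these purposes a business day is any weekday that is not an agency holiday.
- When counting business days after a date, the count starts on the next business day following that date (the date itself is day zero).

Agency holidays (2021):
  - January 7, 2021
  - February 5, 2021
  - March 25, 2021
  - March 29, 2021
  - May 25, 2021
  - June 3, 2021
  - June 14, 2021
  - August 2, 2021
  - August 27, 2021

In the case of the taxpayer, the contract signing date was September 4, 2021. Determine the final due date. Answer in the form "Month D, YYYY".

25 business days after September 4, 2021, excluding weekends and holidays, is October 8, 2021.
October 8, 2021 falls on a Friday, which is a business day, so no adjustment is needed.
Deadline: October 8, 2021.

October 8, 2021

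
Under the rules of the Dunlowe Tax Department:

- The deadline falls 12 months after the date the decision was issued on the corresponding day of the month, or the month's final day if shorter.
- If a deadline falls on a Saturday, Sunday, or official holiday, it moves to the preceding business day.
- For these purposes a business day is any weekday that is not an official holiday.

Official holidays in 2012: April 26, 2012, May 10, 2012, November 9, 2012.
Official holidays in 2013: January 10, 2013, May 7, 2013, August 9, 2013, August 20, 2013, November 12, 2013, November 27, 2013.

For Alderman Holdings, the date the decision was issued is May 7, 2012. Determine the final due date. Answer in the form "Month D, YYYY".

May 6, 2013

12 months after May 7, 2012, on the same day of the month, is May 7, 2013.
May 7, 2013 is a listed holiday, so it moves to the preceding business day, May 6, 2013 (Monday).
Deadline: May 6, 2013.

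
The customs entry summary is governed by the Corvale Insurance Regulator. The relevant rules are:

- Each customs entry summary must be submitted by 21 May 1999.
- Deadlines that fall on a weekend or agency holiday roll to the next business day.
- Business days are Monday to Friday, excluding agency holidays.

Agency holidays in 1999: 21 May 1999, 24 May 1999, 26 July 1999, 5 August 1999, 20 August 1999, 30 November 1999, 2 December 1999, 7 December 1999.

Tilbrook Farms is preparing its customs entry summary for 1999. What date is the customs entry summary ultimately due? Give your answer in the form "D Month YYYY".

25 May 1999

The stated deadline is 21 May 1999.
21 May 1999 is a listed holiday, so it moves to the next business day, 25 May 1999 (Tuesday).
So the filing is due 25 May 1999.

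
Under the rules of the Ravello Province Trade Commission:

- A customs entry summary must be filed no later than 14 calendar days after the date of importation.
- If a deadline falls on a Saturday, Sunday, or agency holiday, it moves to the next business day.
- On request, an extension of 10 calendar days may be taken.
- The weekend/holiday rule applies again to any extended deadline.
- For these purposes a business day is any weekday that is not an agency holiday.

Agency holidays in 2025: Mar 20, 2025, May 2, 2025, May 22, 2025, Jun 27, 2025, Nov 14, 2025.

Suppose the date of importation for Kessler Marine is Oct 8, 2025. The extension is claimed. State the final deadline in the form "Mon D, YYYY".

Nov 3, 2025

Trigger date Oct 8, 2025 + 14 calendar days = Oct 22, 2025.
Oct 22, 2025 (Wednesday) is already a business day.
With the 10-day extension, Oct 22, 2025 becomes Nov 1, 2025.
Because Nov 1, 2025 is a Saturday, the deadline becomes Nov 3, 2025 (Monday).
So the filing is due Nov 3, 2025.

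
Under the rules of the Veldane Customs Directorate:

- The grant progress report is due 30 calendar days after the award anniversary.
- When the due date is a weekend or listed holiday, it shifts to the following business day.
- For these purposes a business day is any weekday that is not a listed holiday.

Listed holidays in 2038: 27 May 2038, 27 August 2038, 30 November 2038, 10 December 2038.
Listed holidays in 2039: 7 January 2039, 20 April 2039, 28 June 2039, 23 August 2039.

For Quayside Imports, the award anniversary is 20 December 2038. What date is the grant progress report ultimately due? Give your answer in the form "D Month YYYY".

Trigger date 20 December 2038 + 30 calendar days = 19 January 2039.
19 January 2039 (Wednesday) is already a business day.
Final deadline: 19 January 2039.

19 January 2039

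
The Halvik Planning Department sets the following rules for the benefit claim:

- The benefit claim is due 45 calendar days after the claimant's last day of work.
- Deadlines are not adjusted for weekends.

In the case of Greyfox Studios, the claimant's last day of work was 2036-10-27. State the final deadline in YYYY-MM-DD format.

2036-12-11

Adding 45 calendar days to 2036-10-27 gives 2036-12-11.
No adjustment is made for weekends or holidays, so 2036-12-11 stands.
So the filing is due 2036-12-11.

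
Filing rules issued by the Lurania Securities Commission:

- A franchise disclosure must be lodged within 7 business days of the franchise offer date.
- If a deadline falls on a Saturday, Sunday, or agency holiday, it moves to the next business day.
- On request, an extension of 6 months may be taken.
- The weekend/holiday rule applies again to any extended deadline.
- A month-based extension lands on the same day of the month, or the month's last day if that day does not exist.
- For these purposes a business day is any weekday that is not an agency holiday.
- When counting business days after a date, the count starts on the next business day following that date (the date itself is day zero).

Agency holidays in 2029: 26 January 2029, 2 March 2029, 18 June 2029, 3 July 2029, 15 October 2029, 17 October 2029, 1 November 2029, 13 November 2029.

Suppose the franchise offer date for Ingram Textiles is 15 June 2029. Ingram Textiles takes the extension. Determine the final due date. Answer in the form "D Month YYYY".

27 December 2029

Counting 7 business days after 15 June 2029 (skipping weekends and listed holidays) reaches 27 June 2029.
Since 27 June 2029 is a Wednesday and not a holiday, the date is unchanged.
The 6 months extension carries 27 June 2029 to 27 December 2029.
27 December 2029 falls on a Thursday, which is a business day, so no adjustment is needed.
So the filing is due 27 December 2029.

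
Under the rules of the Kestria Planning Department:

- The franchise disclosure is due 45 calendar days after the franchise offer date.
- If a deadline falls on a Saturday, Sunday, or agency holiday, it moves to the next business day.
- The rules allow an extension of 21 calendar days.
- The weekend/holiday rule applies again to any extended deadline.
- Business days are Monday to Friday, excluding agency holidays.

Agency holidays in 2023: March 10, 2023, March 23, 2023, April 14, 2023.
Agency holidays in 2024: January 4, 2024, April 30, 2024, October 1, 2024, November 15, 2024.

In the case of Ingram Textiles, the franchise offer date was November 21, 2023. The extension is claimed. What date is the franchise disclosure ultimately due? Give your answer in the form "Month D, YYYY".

45 calendar days after November 21, 2023 is January 5, 2024.
January 5, 2024 is a Friday and not a listed holiday, so it stands.
The 21-calendar-day extension moves the deadline from January 5, 2024 to January 26, 2024.
Since January 26, 2024 is a Friday and not a holiday, the date is unchanged.
The final due date is January 26, 2024.

January 26, 2024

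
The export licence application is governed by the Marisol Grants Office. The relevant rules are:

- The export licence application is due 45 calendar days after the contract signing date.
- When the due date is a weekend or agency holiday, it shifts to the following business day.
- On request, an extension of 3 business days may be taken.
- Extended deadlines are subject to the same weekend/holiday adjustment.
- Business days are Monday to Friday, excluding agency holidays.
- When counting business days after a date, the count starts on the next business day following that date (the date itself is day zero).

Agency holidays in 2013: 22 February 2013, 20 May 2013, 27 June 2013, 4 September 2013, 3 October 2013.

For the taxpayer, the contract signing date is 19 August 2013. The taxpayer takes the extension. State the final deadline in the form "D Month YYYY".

9 October 2013

Adding 45 calendar days to 19 August 2013 gives 3 October 2013.
3 October 2013 falls on a listed holiday. Rolling to the next business day gives 4 October 2013, a Friday.
The 3-business-day extension runs from 4 October 2013 to 9 October 2013.
9 October 2013 is a Wednesday and not a listed holiday, so it stands.
Final deadline: 9 October 2013.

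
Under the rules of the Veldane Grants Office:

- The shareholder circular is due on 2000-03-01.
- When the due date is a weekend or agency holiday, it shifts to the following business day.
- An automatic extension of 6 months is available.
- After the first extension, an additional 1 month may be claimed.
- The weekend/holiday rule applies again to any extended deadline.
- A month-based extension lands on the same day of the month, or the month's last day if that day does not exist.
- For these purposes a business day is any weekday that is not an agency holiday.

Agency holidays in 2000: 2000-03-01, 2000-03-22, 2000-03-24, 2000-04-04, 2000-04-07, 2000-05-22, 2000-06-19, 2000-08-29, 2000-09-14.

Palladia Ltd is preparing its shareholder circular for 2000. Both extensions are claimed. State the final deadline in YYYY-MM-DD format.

2000-10-04

Start from the fixed due date, 2000-03-01.
2000-03-01 falls on a listed holiday. Rolling to the next business day gives 2000-03-02, a Thursday.
Applying the 6 months extension: 6 months after 2000-03-02 is 2000-09-02.
Because 2000-09-02 is a Saturday, the deadline becomes 2000-09-04 (Monday).
Add 1 month to 2000-09-04: 2000-10-04.
2000-10-04 (Wednesday) is already a business day.
The final due date is 2000-10-04.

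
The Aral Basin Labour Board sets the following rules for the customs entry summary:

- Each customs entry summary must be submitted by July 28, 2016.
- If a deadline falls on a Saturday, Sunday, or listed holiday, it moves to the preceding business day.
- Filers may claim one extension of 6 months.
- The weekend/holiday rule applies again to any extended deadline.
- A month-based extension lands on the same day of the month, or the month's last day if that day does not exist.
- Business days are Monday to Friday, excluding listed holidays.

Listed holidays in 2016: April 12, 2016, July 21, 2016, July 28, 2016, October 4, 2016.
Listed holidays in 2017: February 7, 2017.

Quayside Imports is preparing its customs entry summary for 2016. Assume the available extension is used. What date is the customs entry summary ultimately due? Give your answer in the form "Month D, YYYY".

January 27, 2017

Start from the fixed due date, July 28, 2016.
Because July 28, 2016 is a listed holiday, the deadline becomes July 27, 2016 (Wednesday).
Applying the 6 months extension: 6 months after July 27, 2016 is January 27, 2017.
January 27, 2017 is a Friday and not a listed holiday, so it stands.
Deadline: January 27, 2017.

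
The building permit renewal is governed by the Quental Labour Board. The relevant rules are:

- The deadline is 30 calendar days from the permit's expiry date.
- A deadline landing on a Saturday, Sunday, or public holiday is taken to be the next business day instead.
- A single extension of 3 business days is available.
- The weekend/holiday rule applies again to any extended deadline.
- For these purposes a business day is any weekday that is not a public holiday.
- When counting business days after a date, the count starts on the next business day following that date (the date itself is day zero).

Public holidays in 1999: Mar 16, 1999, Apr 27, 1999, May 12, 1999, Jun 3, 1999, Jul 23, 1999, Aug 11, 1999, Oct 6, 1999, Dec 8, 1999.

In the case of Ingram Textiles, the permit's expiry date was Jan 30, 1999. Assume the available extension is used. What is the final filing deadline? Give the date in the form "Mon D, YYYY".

Mar 4, 1999

30 calendar days after Jan 30, 1999 is Mar 1, 1999.
Mar 1, 1999 is a Monday and not a listed holiday, so it stands.
The 3-business-day extension runs from Mar 1, 1999 to Mar 4, 1999.
Since Mar 4, 1999 is a Thursday and not a holiday, the date is unchanged.
So the filing is due Mar 4, 1999.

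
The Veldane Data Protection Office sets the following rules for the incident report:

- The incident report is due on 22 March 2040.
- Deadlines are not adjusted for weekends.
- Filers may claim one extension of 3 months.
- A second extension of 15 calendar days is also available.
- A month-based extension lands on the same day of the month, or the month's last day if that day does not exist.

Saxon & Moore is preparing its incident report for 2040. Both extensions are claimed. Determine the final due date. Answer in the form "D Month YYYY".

Start from the fixed due date, 22 March 2040.
22 March 2040 is a Thursday; no weekend or holiday adjustment applies.
Applying the 3 months extension: 3 months after 22 March 2040 is 22 June 2040.
22 June 2040 is a Friday; no weekend or holiday adjustment applies.
The 15-calendar-day extension moves the deadline from 22 June 2040 to 7 July 2040.
No adjustment is made for weekends or holidays, so 7 July 2040 stands.
Deadline: 7 July 2040.

7 July 2040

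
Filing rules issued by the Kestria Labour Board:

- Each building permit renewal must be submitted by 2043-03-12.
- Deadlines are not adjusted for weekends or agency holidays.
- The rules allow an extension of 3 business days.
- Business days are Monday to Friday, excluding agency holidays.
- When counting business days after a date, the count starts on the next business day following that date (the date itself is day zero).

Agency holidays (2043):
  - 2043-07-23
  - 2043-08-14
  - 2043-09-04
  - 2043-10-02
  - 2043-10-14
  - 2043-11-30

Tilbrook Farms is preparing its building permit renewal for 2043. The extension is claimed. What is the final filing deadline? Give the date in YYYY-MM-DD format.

2043-03-17

Start from the fixed due date, 2043-03-12.
2043-03-12 is a Thursday; no weekend or holiday adjustment applies.
Counting 3 further business days from 2043-03-12 reaches 2043-03-17.
No adjustment is made for weekends or holidays, so 2043-03-17 stands.
So the filing is due 2043-03-17.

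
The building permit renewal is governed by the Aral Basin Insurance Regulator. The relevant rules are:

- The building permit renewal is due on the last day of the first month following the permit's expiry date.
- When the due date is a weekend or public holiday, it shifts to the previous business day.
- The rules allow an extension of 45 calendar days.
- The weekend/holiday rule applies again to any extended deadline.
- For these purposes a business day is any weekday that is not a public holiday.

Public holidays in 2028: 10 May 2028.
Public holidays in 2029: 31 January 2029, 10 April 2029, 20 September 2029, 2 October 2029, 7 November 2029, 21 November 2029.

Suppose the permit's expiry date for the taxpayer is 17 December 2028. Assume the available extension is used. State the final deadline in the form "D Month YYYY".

16 March 2029

1 month after 17 December 2028 falls in January 2029; the last day of that month is 31 January 2029.
31 January 2029 is a listed holiday, so it moves to the preceding business day, 30 January 2029 (Tuesday).
Add the 45 calendar-day extension to 30 January 2029: 16 March 2029.
16 March 2029 falls on a Friday, which is a business day, so no adjustment is needed.
The final due date is 16 March 2029.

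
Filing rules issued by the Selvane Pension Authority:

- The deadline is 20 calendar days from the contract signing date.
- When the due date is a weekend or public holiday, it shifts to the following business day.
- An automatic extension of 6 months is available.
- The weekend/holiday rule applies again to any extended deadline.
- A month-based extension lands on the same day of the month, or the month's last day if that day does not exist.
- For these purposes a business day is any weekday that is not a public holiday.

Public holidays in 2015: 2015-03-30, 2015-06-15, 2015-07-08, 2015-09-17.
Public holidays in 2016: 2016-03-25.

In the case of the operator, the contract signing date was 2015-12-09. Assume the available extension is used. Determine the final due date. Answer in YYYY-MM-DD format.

2016-06-29

From 2015-12-09, 20 calendar days later is 2015-12-29.
Since 2015-12-29 is a Tuesday and not a holiday, the date is unchanged.
Add 6 months to 2015-12-29: 2016-06-29.
2016-06-29 (Wednesday) is already a business day.
The final due date is 2016-06-29.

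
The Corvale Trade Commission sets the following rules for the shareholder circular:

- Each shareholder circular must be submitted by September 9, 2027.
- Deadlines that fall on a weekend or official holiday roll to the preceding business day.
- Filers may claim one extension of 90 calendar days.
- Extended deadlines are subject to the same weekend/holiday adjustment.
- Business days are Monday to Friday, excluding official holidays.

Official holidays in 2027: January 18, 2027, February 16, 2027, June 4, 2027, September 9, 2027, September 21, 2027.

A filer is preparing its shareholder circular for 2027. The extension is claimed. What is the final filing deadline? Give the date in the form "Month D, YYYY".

The statutory due date is September 9, 2027.
September 9, 2027 is a listed holiday, so it moves to the preceding business day, September 8, 2027 (Wednesday).
Add the 90 calendar-day extension to September 8, 2027: December 7, 2027.
December 7, 2027 falls on a Tuesday, which is a business day, so no adjustment is needed.
So the filing is due December 7, 2027.

December 7, 2027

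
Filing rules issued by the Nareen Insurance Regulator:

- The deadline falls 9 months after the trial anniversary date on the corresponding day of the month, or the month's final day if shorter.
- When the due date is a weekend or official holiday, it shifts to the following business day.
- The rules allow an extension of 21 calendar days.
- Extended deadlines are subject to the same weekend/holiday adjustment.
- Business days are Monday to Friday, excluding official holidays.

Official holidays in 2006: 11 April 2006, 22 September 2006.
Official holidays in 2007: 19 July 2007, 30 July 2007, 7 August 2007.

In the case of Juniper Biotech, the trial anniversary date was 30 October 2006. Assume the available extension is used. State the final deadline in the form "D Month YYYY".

Moving 9 months forward from 30 October 2006 on the corresponding day gives 30 July 2007.
30 July 2007 is a listed holiday, so it moves to the next business day, 31 July 2007 (Tuesday).
The 21-calendar-day extension moves the deadline from 31 July 2007 to 21 August 2007.
21 August 2007 is a Tuesday and not a listed holiday, so it stands.
The final due date is 21 August 2007.

21 August 2007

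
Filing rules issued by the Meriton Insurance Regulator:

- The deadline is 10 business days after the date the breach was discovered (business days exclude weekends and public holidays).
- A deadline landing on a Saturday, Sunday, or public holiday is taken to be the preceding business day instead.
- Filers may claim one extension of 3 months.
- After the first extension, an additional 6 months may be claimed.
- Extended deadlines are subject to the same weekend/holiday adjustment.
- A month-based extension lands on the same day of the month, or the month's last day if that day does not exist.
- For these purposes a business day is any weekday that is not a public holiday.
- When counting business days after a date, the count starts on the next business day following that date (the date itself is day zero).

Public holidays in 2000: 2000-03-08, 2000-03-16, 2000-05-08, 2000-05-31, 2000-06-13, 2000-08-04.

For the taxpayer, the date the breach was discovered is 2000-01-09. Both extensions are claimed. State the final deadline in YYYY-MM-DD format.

10 business days after 2000-01-09, excluding weekends and holidays, is 2000-01-21.
Since 2000-01-21 is a Friday and not a holiday, the date is unchanged.
The 3 months extension carries 2000-01-21 to 2000-04-21.
Since 2000-04-21 is a Friday and not a holiday, the date is unchanged.
Add 6 months to 2000-04-21: 2000-10-21.
Because 2000-10-21 is a Saturday, the deadline becomes 2000-10-20 (Friday).
So the filing is due 2000-10-20.

2000-10-20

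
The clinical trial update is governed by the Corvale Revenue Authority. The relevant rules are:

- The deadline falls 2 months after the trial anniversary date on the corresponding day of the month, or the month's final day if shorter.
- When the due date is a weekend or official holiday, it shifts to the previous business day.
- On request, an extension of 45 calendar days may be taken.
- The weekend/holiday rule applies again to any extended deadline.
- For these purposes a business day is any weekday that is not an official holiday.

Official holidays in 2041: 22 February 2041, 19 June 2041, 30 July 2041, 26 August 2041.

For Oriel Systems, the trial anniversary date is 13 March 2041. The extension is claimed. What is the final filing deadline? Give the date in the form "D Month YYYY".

Moving 2 months forward from 13 March 2041 on the corresponding day gives 13 May 2041.
Since 13 May 2041 is a Monday and not a holiday, the date is unchanged.
With the 45-day extension, 13 May 2041 becomes 27 June 2041.
27 June 2041 is a Thursday and not a listed holiday, so it stands.
So the filing is due 27 June 2041.

27 June 2041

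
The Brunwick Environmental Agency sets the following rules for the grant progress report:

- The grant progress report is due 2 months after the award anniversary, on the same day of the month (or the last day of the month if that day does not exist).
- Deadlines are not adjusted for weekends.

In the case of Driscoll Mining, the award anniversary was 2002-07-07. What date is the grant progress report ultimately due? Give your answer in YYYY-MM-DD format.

2002-09-07

Moving 2 months forward from 2002-07-07 on the corresponding day gives 2002-09-07.
No adjustment is made for weekends or holidays, so 2002-09-07 stands.
Deadline: 2002-09-07.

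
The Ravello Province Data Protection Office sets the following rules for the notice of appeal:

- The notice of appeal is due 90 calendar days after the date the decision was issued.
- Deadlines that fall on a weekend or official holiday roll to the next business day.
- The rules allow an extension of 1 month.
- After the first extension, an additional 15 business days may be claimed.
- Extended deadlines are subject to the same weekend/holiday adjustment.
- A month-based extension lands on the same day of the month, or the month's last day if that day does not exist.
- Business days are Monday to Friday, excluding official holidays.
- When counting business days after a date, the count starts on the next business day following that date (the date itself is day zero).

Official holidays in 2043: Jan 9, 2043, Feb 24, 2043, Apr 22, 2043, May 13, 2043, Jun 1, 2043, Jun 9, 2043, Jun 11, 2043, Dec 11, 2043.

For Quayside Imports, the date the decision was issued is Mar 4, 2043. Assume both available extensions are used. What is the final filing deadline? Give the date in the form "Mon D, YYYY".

From Mar 4, 2043, 90 calendar days later is Jun 2, 2043.
Since Jun 2, 2043 is a Tuesday and not a holiday, the date is unchanged.
Add 1 month to Jun 2, 2043: Jul 2, 2043.
Jul 2, 2043 falls on a Thursday, which is a business day, so no adjustment is needed.
Counting 15 further business days from Jul 2, 2043 reaches Jul 23, 2043.
Since Jul 23, 2043 is a Thursday and not a holiday, the date is unchanged.
Final deadline: Jul 23, 2043.

Jul 23, 2043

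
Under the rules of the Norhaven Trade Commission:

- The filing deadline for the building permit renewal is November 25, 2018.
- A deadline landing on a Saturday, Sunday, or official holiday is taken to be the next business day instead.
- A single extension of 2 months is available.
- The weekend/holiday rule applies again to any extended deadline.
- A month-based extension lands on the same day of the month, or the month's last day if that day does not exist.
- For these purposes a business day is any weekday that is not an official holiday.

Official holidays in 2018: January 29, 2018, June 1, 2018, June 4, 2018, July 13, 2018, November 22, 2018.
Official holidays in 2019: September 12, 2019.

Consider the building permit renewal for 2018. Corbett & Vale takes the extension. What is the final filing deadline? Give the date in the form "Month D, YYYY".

Start from the fixed due date, November 25, 2018.
Because November 25, 2018 is a Sunday, the deadline becomes November 26, 2018 (Monday).
The 2 months extension carries November 26, 2018 to January 26, 2019.
January 26, 2019 is a Saturday; the next business day is January 28, 2019 (Monday).
Deadline: January 28, 2019.

January 28, 2019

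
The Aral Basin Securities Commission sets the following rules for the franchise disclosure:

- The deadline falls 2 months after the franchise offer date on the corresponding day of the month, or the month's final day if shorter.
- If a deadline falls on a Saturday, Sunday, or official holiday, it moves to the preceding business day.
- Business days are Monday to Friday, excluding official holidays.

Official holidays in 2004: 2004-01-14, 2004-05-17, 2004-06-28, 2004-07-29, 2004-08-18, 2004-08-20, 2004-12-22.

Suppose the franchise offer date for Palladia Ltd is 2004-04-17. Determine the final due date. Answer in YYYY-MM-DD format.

2 months after 2004-04-17, on the same day of the month, is 2004-06-17.
Since 2004-06-17 is a Thursday and not a holiday, the date is unchanged.
The final due date is 2004-06-17.

2004-06-17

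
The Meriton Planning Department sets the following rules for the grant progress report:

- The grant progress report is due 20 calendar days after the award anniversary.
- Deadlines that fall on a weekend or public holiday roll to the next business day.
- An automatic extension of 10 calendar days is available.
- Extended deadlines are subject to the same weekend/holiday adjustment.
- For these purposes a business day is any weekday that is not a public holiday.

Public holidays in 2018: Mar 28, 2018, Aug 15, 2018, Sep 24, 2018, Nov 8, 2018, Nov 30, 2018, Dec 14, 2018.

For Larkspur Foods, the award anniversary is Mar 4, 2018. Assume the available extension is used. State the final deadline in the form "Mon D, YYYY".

Trigger date Mar 4, 2018 + 20 calendar days = Mar 24, 2018.
Mar 24, 2018 falls on a Saturday. Rolling to the next business day gives Mar 26, 2018, a Monday.
Add the 10 calendar-day extension to Mar 26, 2018: Apr 5, 2018.
Apr 5, 2018 is a Thursday and not a listed holiday, so it stands.
Final deadline: Apr 5, 2018.

Apr 5, 2018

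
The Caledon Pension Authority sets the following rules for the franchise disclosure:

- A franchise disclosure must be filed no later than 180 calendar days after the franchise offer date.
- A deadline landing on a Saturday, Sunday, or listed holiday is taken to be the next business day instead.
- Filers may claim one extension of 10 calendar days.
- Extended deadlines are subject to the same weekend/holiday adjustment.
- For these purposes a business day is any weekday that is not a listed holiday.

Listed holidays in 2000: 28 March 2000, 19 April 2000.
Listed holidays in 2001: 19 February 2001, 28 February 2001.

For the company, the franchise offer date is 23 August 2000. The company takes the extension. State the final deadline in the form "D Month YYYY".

Trigger date 23 August 2000 + 180 calendar days = 19 February 2001.
Because 19 February 2001 is a listed holiday, the deadline becomes 20 February 2001 (Tuesday).
With the 10-day extension, 20 February 2001 becomes 2 March 2001.
2 March 2001 (Friday) is already a business day.
So the filing is due 2 March 2001.

2 March 2001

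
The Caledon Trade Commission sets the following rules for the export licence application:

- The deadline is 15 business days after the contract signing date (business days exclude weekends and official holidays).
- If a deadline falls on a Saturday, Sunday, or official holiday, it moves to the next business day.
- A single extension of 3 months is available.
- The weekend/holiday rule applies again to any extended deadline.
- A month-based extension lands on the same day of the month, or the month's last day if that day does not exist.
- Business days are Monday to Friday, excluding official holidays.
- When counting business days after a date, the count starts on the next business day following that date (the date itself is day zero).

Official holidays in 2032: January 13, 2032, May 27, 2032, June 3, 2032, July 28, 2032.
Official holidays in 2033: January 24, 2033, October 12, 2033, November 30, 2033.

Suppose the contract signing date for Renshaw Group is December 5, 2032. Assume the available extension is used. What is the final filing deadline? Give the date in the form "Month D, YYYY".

March 24, 2033

15 business days after December 5, 2032, excluding weekends and holidays, is December 24, 2032.
Since December 24, 2032 is a Friday and not a holiday, the date is unchanged.
Applying the 3 months extension: 3 months after December 24, 2032 is March 24, 2033.
March 24, 2033 falls on a Thursday, which is a business day, so no adjustment is needed.
Deadline: March 24, 2033.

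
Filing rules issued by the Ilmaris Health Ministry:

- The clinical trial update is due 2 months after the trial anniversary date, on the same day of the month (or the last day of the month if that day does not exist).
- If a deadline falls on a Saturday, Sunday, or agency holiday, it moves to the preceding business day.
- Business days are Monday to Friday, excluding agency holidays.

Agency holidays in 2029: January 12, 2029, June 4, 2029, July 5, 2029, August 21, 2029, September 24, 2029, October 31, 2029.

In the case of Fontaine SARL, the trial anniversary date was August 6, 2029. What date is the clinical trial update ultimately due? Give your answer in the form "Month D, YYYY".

October 5, 2029

Moving 2 months forward from August 6, 2029 on the corresponding day gives October 6, 2029.
October 6, 2029 is a Saturday, so it moves to the preceding business day, October 5, 2029 (Friday).
So the filing is due October 5, 2029.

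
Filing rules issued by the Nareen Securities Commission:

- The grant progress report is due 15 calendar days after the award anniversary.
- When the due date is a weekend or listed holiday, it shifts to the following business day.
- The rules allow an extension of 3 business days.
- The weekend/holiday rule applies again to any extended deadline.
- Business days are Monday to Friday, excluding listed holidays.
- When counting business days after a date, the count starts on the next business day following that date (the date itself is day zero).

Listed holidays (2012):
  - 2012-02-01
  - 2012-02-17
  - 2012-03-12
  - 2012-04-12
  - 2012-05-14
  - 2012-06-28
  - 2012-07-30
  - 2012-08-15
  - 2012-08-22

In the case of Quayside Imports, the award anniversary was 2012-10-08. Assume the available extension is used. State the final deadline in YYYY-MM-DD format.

2012-10-26

15 calendar days after 2012-10-08 is 2012-10-23.
2012-10-23 (Tuesday) is already a business day.
Counting 3 further business days from 2012-10-23 reaches 2012-10-26.
2012-10-26 (Friday) is already a business day.
Final deadline: 2012-10-26.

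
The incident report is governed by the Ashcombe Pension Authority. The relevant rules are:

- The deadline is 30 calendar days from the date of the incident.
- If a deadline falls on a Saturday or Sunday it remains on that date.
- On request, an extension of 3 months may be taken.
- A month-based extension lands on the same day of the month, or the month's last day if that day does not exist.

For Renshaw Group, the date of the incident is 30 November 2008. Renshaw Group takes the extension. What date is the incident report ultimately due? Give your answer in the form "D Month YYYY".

Adding 30 calendar days to 30 November 2008 gives 30 December 2008.
30 December 2008 is a Tuesday; no weekend or holiday adjustment applies.
Add 3 months to 30 December 2008: 30 March 2009.
No adjustment is made for weekends or holidays, so 30 March 2009 stands.
So the filing is due 30 March 2009.

30 March 2009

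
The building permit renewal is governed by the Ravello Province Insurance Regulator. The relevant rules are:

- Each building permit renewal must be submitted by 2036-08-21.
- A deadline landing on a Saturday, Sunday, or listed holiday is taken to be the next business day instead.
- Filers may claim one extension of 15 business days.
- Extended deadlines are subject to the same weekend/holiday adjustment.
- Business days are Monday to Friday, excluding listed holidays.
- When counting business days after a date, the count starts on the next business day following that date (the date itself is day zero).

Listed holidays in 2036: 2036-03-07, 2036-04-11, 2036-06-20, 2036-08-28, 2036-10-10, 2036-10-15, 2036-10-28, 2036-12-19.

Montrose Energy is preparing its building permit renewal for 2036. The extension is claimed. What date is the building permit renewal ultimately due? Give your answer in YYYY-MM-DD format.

The stated deadline is 2036-08-21.
Since 2036-08-21 is a Thursday and not a holiday, the date is unchanged.
The 15-business-day extension runs from 2036-08-21 to 2036-09-12.
2036-09-12 falls on a Friday, which is a business day, so no adjustment is needed.
Deadline: 2036-09-12.

2036-09-12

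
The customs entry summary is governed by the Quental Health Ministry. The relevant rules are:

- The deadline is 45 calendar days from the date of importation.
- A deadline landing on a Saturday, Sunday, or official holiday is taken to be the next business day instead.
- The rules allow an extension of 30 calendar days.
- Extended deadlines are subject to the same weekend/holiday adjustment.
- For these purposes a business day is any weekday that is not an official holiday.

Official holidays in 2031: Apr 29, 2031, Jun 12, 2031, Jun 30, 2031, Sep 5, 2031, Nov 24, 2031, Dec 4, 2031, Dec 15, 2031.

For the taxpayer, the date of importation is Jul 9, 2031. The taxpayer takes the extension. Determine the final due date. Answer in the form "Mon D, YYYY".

Sep 24, 2031

From Jul 9, 2031, 45 calendar days later is Aug 23, 2031.
Aug 23, 2031 falls on a Saturday. Rolling to the next business day gives Aug 25, 2031, a Monday.
With the 30-day extension, Aug 25, 2031 becomes Sep 24, 2031.
Sep 24, 2031 (Wednesday) is already a business day.
The final due date is Sep 24, 2031.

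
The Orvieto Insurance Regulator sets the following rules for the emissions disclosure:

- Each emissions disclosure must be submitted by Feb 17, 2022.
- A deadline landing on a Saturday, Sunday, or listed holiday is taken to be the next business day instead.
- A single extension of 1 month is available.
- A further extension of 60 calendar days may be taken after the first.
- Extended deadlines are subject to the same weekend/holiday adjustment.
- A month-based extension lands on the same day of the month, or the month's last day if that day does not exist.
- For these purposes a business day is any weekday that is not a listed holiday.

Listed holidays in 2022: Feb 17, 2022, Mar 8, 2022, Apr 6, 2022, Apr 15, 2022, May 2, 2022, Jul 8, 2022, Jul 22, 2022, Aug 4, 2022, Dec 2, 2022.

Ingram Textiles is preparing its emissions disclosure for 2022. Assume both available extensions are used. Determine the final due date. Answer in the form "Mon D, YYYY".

Start from the fixed due date, Feb 17, 2022.
Because Feb 17, 2022 is a listed holiday, the deadline becomes Feb 18, 2022 (Friday).
Applying the 1 month extension: 1 month after Feb 18, 2022 is Mar 18, 2022.
Mar 18, 2022 is a Friday and not a listed holiday, so it stands.
Applying the 60-calendar-day extension: Mar 18, 2022 + 60 days = May 17, 2022.
May 17, 2022 falls on a Tuesday, which is a business day, so no adjustment is needed.
Final deadline: May 17, 2022.

May 17, 2022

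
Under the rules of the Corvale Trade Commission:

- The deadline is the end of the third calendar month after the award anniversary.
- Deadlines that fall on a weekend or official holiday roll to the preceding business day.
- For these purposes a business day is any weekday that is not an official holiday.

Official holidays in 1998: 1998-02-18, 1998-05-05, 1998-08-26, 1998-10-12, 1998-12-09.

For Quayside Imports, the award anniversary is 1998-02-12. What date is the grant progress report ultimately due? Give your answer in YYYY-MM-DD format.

The third month after 1998-02-12 is May 1998, whose last day is 1998-05-31.
1998-05-31 is a Sunday; the preceding business day is 1998-05-29 (Friday).
The final due date is 1998-05-29.

1998-05-29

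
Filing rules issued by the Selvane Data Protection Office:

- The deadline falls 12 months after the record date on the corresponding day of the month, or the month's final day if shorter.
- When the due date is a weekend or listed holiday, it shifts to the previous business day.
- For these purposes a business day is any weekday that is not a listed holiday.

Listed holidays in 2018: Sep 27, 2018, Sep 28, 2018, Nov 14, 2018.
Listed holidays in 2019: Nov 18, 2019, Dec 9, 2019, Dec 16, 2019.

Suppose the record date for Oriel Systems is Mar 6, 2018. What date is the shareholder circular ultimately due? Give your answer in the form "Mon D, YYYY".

Mar 6, 2019

Moving 12 months forward from Mar 6, 2018 on the corresponding day gives Mar 6, 2019.
Mar 6, 2019 falls on a Wednesday, which is a business day, so no adjustment is needed.
Final deadline: Mar 6, 2019.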